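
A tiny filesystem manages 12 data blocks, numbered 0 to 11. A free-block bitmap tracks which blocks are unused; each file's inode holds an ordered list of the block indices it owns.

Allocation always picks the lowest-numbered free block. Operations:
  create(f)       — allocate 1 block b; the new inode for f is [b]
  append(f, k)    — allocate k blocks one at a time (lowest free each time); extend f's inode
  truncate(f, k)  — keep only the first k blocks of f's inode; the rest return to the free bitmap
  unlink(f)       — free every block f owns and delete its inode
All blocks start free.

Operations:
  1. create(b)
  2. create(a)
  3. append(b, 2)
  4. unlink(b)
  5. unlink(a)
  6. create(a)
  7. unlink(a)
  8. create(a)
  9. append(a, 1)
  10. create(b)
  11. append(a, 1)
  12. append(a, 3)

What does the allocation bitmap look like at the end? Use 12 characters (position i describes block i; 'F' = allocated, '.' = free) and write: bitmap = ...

create(b): bitmap=F........... | b=[0]
create(a): bitmap=FF.......... | a=[1] b=[0]
append(b, 2): bitmap=FFFF........ | a=[1] b=[0, 2, 3]
unlink(b): bitmap=.F.......... | a=[1]
unlink(a): bitmap=............ | 
create(a): bitmap=F........... | a=[0]
unlink(a): bitmap=............ | 
create(a): bitmap=F........... | a=[0]
append(a, 1): bitmap=FF.......... | a=[0, 1]
create(b): bitmap=FFF......... | a=[0, 1] b=[2]
append(a, 1): bitmap=FFFF........ | a=[0, 1, 3] b=[2]
append(a, 3): bitmap=FFFFFFF..... | a=[0, 1, 3, 4, 5, 6] b=[2]

bitmap = FFFFFFF.....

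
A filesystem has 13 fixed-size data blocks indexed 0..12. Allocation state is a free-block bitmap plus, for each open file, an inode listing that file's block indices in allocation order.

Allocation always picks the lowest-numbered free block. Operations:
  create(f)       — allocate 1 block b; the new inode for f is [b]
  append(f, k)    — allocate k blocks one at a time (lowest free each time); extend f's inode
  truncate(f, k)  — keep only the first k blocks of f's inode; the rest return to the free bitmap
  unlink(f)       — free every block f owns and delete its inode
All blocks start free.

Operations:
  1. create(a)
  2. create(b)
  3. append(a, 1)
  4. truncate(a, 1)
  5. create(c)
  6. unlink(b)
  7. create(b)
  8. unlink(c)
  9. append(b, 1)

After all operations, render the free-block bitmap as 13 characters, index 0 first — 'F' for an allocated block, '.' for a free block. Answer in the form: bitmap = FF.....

bitmap = FFF..........

  1. create(a)  ⇒  F............  {a→[0]}
  2. create(b)  ⇒  FF...........  {a→[0]; b→[1]}
  3. append(a, 1)  ⇒  FFF..........  {a→[0, 2]; b→[1]}
  4. truncate(a, 1)  ⇒  FF...........  {a→[0]; b→[1]}
  5. create(c)  ⇒  FFF..........  {a→[0]; b→[1]; c→[2]}
  6. unlink(b)  ⇒  F.F..........  {a→[0]; c→[2]}
  7. create(b)  ⇒  FFF..........  {a→[0]; b→[1]; c→[2]}
  8. unlink(c)  ⇒  FF...........  {a→[0]; b→[1]}
  9. append(b, 1)  ⇒  FFF..........  {a→[0]; b→[1, 2]}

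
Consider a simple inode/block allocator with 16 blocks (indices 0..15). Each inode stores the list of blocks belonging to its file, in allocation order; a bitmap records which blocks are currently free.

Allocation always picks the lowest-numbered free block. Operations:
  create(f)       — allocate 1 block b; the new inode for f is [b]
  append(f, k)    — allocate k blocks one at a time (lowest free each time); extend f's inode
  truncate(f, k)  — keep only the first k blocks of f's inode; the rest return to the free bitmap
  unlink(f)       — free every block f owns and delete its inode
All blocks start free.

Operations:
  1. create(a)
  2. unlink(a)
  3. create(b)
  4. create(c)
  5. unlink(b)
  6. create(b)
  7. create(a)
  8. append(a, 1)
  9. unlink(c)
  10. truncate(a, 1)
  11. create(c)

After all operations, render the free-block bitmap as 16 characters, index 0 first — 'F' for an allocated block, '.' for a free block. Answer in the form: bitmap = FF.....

bitmap = FFF.............

after create(a) → a:[0]  free=[F...............]
after unlink(a) →   free=[................]
after create(b) → b:[0]  free=[F...............]
after create(c) → b:[0], c:[1]  free=[FF..............]
after unlink(b) → c:[1]  free=[.F..............]
after create(b) → b:[0], c:[1]  free=[FF..............]
after create(a) → a:[2], b:[0], c:[1]  free=[FFF.............]
after append(a, 1) → a:[2, 3], b:[0], c:[1]  free=[FFFF............]
after unlink(c) → a:[2, 3], b:[0]  free=[F.FF............]
after truncate(a, 1) → a:[2], b:[0]  free=[F.F.............]
after create(c) → a:[2], b:[0], c:[1]  free=[FFF.............]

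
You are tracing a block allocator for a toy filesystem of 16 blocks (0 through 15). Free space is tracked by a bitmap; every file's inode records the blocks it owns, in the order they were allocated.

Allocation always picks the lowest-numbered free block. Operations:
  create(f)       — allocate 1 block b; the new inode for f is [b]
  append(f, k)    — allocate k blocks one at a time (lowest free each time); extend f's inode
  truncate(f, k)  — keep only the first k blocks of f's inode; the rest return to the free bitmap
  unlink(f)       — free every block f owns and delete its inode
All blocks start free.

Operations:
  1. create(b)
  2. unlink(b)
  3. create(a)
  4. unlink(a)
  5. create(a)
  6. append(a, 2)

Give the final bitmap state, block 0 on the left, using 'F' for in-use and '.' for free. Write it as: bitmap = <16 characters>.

bitmap = FFF.............

  1. create(b)  ⇒  F...............  {b→[0]}
  2. unlink(b)  ⇒  ................  {}
  3. create(a)  ⇒  F...............  {a→[0]}
  4. unlink(a)  ⇒  ................  {}
  5. create(a)  ⇒  F...............  {a→[0]}
  6. append(a, 2)  ⇒  FFF.............  {a→[0, 1, 2]}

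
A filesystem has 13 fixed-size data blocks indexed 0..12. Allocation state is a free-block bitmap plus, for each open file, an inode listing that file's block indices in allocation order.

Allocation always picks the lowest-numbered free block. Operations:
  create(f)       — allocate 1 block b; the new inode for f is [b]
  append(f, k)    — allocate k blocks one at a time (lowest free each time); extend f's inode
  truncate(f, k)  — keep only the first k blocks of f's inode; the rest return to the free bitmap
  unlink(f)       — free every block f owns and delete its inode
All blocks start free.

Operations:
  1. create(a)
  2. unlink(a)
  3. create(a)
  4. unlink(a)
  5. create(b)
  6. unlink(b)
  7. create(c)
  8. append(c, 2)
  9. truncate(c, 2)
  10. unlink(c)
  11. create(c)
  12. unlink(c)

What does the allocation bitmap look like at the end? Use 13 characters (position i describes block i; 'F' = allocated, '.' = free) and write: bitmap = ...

create(a): bitmap=F............ | a=[0]
unlink(a): bitmap=............. | 
create(a): bitmap=F............ | a=[0]
unlink(a): bitmap=............. | 
create(b): bitmap=F............ | b=[0]
unlink(b): bitmap=............. | 
create(c): bitmap=F............ | c=[0]
append(c, 2): bitmap=FFF.......... | c=[0, 1, 2]
truncate(c, 2): bitmap=FF........... | c=[0, 1]
unlink(c): bitmap=............. | 
create(c): bitmap=F............ | c=[0]
unlink(c): bitmap=............. | 

bitmap = .............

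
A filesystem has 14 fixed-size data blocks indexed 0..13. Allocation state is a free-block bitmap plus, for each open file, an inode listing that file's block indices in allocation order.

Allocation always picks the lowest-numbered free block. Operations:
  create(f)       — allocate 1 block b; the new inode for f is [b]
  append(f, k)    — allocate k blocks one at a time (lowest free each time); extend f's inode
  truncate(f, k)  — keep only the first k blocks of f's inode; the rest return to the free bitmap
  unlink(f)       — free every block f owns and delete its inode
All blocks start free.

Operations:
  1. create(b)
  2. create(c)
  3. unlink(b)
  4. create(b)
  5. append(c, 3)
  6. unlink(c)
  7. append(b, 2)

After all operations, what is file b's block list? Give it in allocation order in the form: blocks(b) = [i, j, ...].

after create(b) → b:[0]  free=[F.............]
after create(c) → b:[0], c:[1]  free=[FF............]
after unlink(b) → c:[1]  free=[.F............]
after create(b) → b:[0], c:[1]  free=[FF............]
after append(c, 3) → b:[0], c:[1, 2, 3, 4]  free=[FFFFF.........]
after unlink(c) → b:[0]  free=[F.............]
after append(b, 2) → b:[0, 1, 2]  free=[FFF...........]

blocks(b) = [0, 1, 2]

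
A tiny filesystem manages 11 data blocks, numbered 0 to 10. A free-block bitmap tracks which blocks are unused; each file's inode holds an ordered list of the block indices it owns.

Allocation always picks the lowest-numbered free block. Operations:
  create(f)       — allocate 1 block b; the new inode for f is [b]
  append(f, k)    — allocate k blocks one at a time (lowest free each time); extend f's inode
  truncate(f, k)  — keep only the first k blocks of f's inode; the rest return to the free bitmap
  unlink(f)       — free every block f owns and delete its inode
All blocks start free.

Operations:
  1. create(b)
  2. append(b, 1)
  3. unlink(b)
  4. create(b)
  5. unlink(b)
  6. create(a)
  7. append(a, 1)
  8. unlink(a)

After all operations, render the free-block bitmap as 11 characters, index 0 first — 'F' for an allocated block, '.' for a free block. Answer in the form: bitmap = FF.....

bitmap = ...........

create(b): bitmap=F.......... | b=[0]
append(b, 1): bitmap=FF......... | b=[0, 1]
unlink(b): bitmap=........... | 
create(b): bitmap=F.......... | b=[0]
unlink(b): bitmap=........... | 
create(a): bitmap=F.......... | a=[0]
append(a, 1): bitmap=FF......... | a=[0, 1]
unlink(a): bitmap=........... | 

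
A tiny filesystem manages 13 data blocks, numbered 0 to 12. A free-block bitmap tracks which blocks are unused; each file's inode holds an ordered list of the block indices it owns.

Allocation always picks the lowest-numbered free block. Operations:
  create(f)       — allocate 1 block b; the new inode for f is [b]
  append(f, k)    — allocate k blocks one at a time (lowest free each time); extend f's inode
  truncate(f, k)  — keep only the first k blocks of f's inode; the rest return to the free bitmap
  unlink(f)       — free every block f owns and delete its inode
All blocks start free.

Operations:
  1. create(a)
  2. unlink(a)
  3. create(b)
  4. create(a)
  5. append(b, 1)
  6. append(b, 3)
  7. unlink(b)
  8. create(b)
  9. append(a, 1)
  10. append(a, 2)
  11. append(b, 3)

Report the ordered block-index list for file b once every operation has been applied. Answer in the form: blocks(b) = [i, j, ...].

blocks(b) = [0, 5, 6, 7]

[1] create(a) — a=0 (map F............)
[2] unlink(a) —  (map .............)
[3] create(b) — b=0 (map F............)
[4] create(a) — a=1 b=0 (map FF...........)
[5] append(b, 1) — a=1 b=0,2 (map FFF..........)
[6] append(b, 3) — a=1 b=0,2,3,4,5 (map FFFFFF.......)
[7] unlink(b) — a=1 (map .F...........)
[8] create(b) — a=1 b=0 (map FF...........)
[9] append(a, 1) — a=1,2 b=0 (map FFF..........)
[10] append(a, 2) — a=1,2,3,4 b=0 (map FFFFF........)
[11] append(b, 3) — a=1,2,3,4 b=0,5,6,7 (map FFFFFFFF.....)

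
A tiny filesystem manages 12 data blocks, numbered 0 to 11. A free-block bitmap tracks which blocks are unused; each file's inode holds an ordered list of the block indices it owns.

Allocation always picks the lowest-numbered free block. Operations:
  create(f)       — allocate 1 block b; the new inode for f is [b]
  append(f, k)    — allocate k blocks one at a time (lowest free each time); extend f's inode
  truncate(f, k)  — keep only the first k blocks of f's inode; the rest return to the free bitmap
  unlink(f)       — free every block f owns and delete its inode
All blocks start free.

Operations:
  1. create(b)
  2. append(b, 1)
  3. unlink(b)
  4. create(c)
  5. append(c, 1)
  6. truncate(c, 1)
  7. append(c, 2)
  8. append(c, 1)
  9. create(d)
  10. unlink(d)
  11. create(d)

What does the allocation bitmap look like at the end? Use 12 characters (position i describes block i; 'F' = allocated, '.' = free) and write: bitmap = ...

[1] create(b) — b=0 (map F...........)
[2] append(b, 1) — b=0,1 (map FF..........)
[3] unlink(b) —  (map ............)
[4] create(c) — c=0 (map F...........)
[5] append(c, 1) — c=0,1 (map FF..........)
[6] truncate(c, 1) — c=0 (map F...........)
[7] append(c, 2) — c=0,1,2 (map FFF.........)
[8] append(c, 1) — c=0,1,2,3 (map FFFF........)
[9] create(d) — c=0,1,2,3 d=4 (map FFFFF.......)
[10] unlink(d) — c=0,1,2,3 (map FFFF........)
[11] create(d) — c=0,1,2,3 d=4 (map FFFFF.......)

bitmap = FFFFF.......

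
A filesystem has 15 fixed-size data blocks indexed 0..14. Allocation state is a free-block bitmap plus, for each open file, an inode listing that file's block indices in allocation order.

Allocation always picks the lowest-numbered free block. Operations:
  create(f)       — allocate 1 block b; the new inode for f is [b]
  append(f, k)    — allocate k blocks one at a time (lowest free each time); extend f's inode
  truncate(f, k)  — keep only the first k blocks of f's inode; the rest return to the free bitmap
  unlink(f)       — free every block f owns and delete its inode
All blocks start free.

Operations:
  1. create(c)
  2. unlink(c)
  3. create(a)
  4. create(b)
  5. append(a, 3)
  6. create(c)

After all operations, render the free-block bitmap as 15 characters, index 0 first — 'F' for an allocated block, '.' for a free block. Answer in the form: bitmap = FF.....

[1] create(c) — c=0 (map F..............)
[2] unlink(c) —  (map ...............)
[3] create(a) — a=0 (map F..............)
[4] create(b) — a=0 b=1 (map FF.............)
[5] append(a, 3) — a=0,2,3,4 b=1 (map FFFFF..........)
[6] create(c) — a=0,2,3,4 b=1 c=5 (map FFFFFF.........)

bitmap = FFFFFF.........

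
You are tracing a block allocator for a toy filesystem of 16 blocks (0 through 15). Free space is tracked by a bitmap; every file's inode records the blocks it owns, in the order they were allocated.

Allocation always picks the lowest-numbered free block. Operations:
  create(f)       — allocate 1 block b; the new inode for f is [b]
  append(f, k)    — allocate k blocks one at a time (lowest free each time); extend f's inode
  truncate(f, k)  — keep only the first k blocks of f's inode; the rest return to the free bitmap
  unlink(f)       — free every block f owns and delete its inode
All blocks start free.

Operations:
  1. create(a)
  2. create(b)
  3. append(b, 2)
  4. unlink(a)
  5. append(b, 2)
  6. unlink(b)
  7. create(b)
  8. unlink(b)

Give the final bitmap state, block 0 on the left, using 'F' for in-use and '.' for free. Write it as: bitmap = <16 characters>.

[1] create(a) — a=0 (map F...............)
[2] create(b) — a=0 b=1 (map FF..............)
[3] append(b, 2) — a=0 b=1,2,3 (map FFFF............)
[4] unlink(a) — b=1,2,3 (map .FFF............)
[5] append(b, 2) — b=1,2,3,0,4 (map FFFFF...........)
[6] unlink(b) —  (map ................)
[7] create(b) — b=0 (map F...............)
[8] unlink(b) —  (map ................)

bitmap = ................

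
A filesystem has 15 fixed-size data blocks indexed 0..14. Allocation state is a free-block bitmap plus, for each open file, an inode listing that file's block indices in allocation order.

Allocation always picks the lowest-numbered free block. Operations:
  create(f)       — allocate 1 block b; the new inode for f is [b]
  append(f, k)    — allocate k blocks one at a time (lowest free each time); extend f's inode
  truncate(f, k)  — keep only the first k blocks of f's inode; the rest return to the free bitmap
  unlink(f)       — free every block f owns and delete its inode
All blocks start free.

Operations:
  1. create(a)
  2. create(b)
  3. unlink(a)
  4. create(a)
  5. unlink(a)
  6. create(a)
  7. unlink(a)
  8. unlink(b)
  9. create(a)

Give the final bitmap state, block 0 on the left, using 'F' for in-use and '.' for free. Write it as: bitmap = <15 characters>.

bitmap = F..............

create(a): bitmap=F.............. | a=[0]
create(b): bitmap=FF............. | a=[0] b=[1]
unlink(a): bitmap=.F............. | b=[1]
create(a): bitmap=FF............. | a=[0] b=[1]
unlink(a): bitmap=.F............. | b=[1]
create(a): bitmap=FF............. | a=[0] b=[1]
unlink(a): bitmap=.F............. | b=[1]
unlink(b): bitmap=............... | 
create(a): bitmap=F.............. | a=[0]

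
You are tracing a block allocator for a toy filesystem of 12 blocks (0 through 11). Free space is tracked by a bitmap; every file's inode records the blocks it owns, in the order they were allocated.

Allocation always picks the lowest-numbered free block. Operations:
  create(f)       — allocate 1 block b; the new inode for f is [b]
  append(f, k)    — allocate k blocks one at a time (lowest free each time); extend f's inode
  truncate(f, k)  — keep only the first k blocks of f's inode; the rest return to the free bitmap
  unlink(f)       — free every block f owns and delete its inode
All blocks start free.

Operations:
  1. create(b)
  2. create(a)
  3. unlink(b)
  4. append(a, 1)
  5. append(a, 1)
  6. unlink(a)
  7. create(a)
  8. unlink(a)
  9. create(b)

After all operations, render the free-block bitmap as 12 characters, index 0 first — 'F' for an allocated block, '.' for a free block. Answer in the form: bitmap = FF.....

bitmap = F...........

create(b): bitmap=F........... | b=[0]
create(a): bitmap=FF.......... | a=[1] b=[0]
unlink(b): bitmap=.F.......... | a=[1]
append(a, 1): bitmap=FF.......... | a=[1, 0]
append(a, 1): bitmap=FFF......... | a=[1, 0, 2]
unlink(a): bitmap=............ | 
create(a): bitmap=F........... | a=[0]
unlink(a): bitmap=............ | 
create(b): bitmap=F........... | b=[0]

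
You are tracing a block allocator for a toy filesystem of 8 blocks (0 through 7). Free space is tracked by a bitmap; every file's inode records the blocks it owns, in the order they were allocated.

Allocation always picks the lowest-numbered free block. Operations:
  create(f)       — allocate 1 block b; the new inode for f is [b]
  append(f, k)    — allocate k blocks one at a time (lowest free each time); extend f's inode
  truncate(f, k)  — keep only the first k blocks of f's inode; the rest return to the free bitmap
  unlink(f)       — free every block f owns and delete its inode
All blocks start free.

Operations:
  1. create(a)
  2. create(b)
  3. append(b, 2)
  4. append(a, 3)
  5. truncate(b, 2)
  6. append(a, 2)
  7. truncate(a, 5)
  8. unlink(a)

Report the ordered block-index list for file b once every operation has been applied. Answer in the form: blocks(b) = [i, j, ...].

  1. create(a)  ⇒  F.......  {a→[0]}
  2. create(b)  ⇒  FF......  {a→[0]; b→[1]}
  3. append(b, 2)  ⇒  FFFF....  {a→[0]; b→[1, 2, 3]}
  4. append(a, 3)  ⇒  FFFFFFF.  {a→[0, 4, 5, 6]; b→[1, 2, 3]}
  5. truncate(b, 2)  ⇒  FFF.FFF.  {a→[0, 4, 5, 6]; b→[1, 2]}
  6. append(a, 2)  ⇒  FFFFFFFF  {a→[0, 4, 5, 6, 3, 7]; b→[1, 2]}
  7. truncate(a, 5)  ⇒  FFFFFFF.  {a→[0, 4, 5, 6, 3]; b→[1, 2]}
  8. unlink(a)  ⇒  .FF.....  {b→[1, 2]}

blocks(b) = [1, 2]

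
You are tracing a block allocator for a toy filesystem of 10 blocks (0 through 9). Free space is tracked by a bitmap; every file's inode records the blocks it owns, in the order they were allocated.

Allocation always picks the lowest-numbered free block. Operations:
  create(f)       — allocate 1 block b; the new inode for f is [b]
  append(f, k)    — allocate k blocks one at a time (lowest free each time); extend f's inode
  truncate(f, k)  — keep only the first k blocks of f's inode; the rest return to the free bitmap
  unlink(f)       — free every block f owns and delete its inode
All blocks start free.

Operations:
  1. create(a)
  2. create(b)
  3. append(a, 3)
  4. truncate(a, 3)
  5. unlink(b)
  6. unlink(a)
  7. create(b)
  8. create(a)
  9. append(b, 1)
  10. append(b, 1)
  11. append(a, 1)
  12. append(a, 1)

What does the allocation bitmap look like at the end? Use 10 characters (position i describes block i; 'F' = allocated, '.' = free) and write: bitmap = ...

bitmap = FFFFFF....

create(a): bitmap=F......... | a=[0]
create(b): bitmap=FF........ | a=[0] b=[1]
append(a, 3): bitmap=FFFFF..... | a=[0, 2, 3, 4] b=[1]
truncate(a, 3): bitmap=FFFF...... | a=[0, 2, 3] b=[1]
unlink(b): bitmap=F.FF...... | a=[0, 2, 3]
unlink(a): bitmap=.......... | 
create(b): bitmap=F......... | b=[0]
create(a): bitmap=FF........ | a=[1] b=[0]
append(b, 1): bitmap=FFF....... | a=[1] b=[0, 2]
append(b, 1): bitmap=FFFF...... | a=[1] b=[0, 2, 3]
append(a, 1): bitmap=FFFFF..... | a=[1, 4] b=[0, 2, 3]
append(a, 1): bitmap=FFFFFF.... | a=[1, 4, 5] b=[0, 2, 3]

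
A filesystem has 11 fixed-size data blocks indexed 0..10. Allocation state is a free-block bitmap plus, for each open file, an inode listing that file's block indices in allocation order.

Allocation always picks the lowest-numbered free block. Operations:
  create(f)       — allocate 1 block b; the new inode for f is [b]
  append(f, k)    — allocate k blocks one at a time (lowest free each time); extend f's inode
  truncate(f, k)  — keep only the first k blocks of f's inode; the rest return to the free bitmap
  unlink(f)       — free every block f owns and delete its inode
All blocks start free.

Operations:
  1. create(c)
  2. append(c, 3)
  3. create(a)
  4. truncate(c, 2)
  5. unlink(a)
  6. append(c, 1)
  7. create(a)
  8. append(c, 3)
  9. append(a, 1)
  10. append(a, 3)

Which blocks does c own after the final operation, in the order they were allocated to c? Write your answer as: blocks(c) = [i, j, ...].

after create(c) → c:[0]  free=[F..........]
after append(c, 3) → c:[0, 1, 2, 3]  free=[FFFF.......]
after create(a) → a:[4], c:[0, 1, 2, 3]  free=[FFFFF......]
after truncate(c, 2) → a:[4], c:[0, 1]  free=[FF..F......]
after unlink(a) → c:[0, 1]  free=[FF.........]
after append(c, 1) → c:[0, 1, 2]  free=[FFF........]
after create(a) → a:[3], c:[0, 1, 2]  free=[FFFF.......]
after append(c, 3) → a:[3], c:[0, 1, 2, 4, 5, 6]  free=[FFFFFFF....]
after append(a, 1) → a:[3, 7], c:[0, 1, 2, 4, 5, 6]  free=[FFFFFFFF...]
after append(a, 3) → a:[3, 7, 8, 9, 10], c:[0, 1, 2, 4, 5, 6]  free=[FFFFFFFFFFF]

blocks(c) = [0, 1, 2, 4, 5, 6]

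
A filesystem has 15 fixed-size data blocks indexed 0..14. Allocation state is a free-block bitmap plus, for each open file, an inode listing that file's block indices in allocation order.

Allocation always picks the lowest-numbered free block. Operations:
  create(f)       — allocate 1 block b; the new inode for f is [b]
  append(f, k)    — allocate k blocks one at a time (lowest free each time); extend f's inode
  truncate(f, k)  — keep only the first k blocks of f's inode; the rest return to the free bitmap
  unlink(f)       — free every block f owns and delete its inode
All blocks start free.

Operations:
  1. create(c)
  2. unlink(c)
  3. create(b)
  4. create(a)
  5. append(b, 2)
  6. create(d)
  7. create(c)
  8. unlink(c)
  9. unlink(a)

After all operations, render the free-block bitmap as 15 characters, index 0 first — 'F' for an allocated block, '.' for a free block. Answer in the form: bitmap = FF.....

bitmap = F.FFF..........

after create(c) → c:[0]  free=[F..............]
after unlink(c) →   free=[...............]
after create(b) → b:[0]  free=[F..............]
after create(a) → a:[1], b:[0]  free=[FF.............]
after append(b, 2) → a:[1], b:[0, 2, 3]  free=[FFFF...........]
after create(d) → a:[1], b:[0, 2, 3], d:[4]  free=[FFFFF..........]
after create(c) → a:[1], b:[0, 2, 3], c:[5], d:[4]  free=[FFFFFF.........]
after unlink(c) → a:[1], b:[0, 2, 3], d:[4]  free=[FFFFF..........]
after unlink(a) → b:[0, 2, 3], d:[4]  free=[F.FFF..........]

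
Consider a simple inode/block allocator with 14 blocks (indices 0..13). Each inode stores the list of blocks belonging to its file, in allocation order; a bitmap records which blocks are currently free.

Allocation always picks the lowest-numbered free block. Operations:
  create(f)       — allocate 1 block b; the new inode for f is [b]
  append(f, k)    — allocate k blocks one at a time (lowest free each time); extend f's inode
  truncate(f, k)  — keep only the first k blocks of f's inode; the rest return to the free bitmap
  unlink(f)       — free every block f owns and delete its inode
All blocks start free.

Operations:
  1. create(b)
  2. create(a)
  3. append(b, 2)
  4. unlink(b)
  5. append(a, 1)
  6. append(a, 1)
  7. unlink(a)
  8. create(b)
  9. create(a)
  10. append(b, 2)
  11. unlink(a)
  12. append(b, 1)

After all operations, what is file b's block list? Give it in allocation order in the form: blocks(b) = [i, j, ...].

after create(b) → b:[0]  free=[F.............]
after create(a) → a:[1], b:[0]  free=[FF............]
after append(b, 2) → a:[1], b:[0, 2, 3]  free=[FFFF..........]
after unlink(b) → a:[1]  free=[.F............]
after append(a, 1) → a:[1, 0]  free=[FF............]
after append(a, 1) → a:[1, 0, 2]  free=[FFF...........]
after unlink(a) →   free=[..............]
after create(b) → b:[0]  free=[F.............]
after create(a) → a:[1], b:[0]  free=[FF............]
after append(b, 2) → a:[1], b:[0, 2, 3]  free=[FFFF..........]
after unlink(a) → b:[0, 2, 3]  free=[F.FF..........]
after append(b, 1) → b:[0, 2, 3, 1]  free=[FFFF..........]

blocks(b) = [0, 2, 3, 1]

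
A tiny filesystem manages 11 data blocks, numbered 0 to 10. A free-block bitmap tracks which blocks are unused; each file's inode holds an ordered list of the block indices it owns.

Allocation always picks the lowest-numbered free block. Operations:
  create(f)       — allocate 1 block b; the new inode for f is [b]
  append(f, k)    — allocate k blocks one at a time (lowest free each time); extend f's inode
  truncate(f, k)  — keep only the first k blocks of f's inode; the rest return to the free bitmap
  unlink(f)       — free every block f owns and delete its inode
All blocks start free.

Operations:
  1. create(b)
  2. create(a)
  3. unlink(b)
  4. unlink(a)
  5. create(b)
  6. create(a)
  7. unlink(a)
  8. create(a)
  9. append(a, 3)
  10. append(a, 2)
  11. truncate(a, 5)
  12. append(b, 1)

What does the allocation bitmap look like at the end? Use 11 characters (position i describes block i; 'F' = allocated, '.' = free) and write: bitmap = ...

bitmap = FFFFFFF....

  1. create(b)  ⇒  F..........  {b→[0]}
  2. create(a)  ⇒  FF.........  {a→[1]; b→[0]}
  3. unlink(b)  ⇒  .F.........  {a→[1]}
  4. unlink(a)  ⇒  ...........  {}
  5. create(b)  ⇒  F..........  {b→[0]}
  6. create(a)  ⇒  FF.........  {a→[1]; b→[0]}
  7. unlink(a)  ⇒  F..........  {b→[0]}
  8. create(a)  ⇒  FF.........  {a→[1]; b→[0]}
  9. append(a, 3)  ⇒  FFFFF......  {a→[1, 2, 3, 4]; b→[0]}
  10. append(a, 2)  ⇒  FFFFFFF....  {a→[1, 2, 3, 4, 5, 6]; b→[0]}
  11. truncate(a, 5)  ⇒  FFFFFF.....  {a→[1, 2, 3, 4, 5]; b→[0]}
  12. append(b, 1)  ⇒  FFFFFFF....  {a→[1, 2, 3, 4, 5]; b→[0, 6]}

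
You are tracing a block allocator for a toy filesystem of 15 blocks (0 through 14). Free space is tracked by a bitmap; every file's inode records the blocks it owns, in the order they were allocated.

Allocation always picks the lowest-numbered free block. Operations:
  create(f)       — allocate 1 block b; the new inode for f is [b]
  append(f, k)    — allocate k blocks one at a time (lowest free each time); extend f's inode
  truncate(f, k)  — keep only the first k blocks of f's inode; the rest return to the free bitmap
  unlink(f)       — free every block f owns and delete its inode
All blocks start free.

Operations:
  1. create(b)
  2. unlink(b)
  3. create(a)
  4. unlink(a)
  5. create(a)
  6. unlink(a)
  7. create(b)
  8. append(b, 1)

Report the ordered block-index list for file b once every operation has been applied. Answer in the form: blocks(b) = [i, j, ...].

after create(b) → b:[0]  free=[F..............]
after unlink(b) →   free=[...............]
after create(a) → a:[0]  free=[F..............]
after unlink(a) →   free=[...............]
after create(a) → a:[0]  free=[F..............]
after unlink(a) →   free=[...............]
after create(b) → b:[0]  free=[F..............]
after append(b, 1) → b:[0, 1]  free=[FF.............]

blocks(b) = [0, 1]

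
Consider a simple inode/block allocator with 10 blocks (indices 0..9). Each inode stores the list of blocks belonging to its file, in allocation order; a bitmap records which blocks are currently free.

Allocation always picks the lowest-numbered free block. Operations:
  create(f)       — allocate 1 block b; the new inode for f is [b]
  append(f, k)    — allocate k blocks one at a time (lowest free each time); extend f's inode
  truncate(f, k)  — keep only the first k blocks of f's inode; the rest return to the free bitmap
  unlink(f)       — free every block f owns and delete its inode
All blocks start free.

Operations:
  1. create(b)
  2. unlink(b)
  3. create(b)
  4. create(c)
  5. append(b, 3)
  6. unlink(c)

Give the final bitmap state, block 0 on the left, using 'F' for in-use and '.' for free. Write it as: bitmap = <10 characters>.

bitmap = F.FFF.....

after create(b) → b:[0]  free=[F.........]
after unlink(b) →   free=[..........]
after create(b) → b:[0]  free=[F.........]
after create(c) → b:[0], c:[1]  free=[FF........]
after append(b, 3) → b:[0, 2, 3, 4], c:[1]  free=[FFFFF.....]
after unlink(c) → b:[0, 2, 3, 4]  free=[F.FFF.....]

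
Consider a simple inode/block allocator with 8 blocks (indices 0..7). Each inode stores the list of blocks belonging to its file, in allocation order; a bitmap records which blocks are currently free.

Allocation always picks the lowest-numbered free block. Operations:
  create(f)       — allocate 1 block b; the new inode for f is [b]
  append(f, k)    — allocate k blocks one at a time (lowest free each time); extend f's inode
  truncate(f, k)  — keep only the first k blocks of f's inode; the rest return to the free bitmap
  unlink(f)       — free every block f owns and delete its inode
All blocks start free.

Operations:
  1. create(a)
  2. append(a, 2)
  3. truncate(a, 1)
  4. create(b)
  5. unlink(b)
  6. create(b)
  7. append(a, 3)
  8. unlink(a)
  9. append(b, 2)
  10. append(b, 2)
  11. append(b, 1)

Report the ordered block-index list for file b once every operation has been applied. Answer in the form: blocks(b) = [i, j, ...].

blocks(b) = [1, 0, 2, 3, 4, 5]

create(a): bitmap=F....... | a=[0]
append(a, 2): bitmap=FFF..... | a=[0, 1, 2]
truncate(a, 1): bitmap=F....... | a=[0]
create(b): bitmap=FF...... | a=[0] b=[1]
unlink(b): bitmap=F....... | a=[0]
create(b): bitmap=FF...... | a=[0] b=[1]
append(a, 3): bitmap=FFFFF... | a=[0, 2, 3, 4] b=[1]
unlink(a): bitmap=.F...... | b=[1]
append(b, 2): bitmap=FFF..... | b=[1, 0, 2]
append(b, 2): bitmap=FFFFF... | b=[1, 0, 2, 3, 4]
append(b, 1): bitmap=FFFFFF.. | b=[1, 0, 2, 3, 4, 5]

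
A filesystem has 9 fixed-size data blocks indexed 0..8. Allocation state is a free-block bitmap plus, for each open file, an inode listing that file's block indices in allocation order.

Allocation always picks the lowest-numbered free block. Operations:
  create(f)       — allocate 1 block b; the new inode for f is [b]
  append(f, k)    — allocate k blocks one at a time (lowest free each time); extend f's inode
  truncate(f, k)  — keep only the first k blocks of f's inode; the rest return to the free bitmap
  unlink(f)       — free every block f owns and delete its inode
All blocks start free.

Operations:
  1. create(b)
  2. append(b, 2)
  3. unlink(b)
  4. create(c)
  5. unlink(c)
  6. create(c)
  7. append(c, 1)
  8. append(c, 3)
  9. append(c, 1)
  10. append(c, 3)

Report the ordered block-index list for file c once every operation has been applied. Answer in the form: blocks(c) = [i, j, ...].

[1] create(b) — b=0 (map F........)
[2] append(b, 2) — b=0,1,2 (map FFF......)
[3] unlink(b) —  (map .........)
[4] create(c) — c=0 (map F........)
[5] unlink(c) —  (map .........)
[6] create(c) — c=0 (map F........)
[7] append(c, 1) — c=0,1 (map FF.......)
[8] append(c, 3) — c=0,1,2,3,4 (map FFFFF....)
[9] append(c, 1) — c=0,1,2,3,4,5 (map FFFFFF...)
[10] append(c, 3) — c=0,1,2,3,4,5,6,7,8 (map FFFFFFFFF)

blocks(c) = [0, 1, 2, 3, 4, 5, 6, 7, 8]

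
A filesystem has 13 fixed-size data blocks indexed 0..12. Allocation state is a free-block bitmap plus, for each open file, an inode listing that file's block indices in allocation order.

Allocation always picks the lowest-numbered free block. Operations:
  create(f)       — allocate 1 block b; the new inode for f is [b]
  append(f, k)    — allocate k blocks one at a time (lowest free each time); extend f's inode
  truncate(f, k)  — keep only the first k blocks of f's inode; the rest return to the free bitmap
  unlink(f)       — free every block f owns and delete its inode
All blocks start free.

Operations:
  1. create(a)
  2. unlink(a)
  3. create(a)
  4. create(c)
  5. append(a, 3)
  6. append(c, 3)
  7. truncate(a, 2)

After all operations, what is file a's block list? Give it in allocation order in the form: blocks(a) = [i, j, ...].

blocks(a) = [0, 2]

create(a): bitmap=F............ | a=[0]
unlink(a): bitmap=............. | 
create(a): bitmap=F............ | a=[0]
create(c): bitmap=FF........... | a=[0] c=[1]
append(a, 3): bitmap=FFFFF........ | a=[0, 2, 3, 4] c=[1]
append(c, 3): bitmap=FFFFFFFF..... | a=[0, 2, 3, 4] c=[1, 5, 6, 7]
truncate(a, 2): bitmap=FFF..FFF..... | a=[0, 2] c=[1, 5, 6, 7]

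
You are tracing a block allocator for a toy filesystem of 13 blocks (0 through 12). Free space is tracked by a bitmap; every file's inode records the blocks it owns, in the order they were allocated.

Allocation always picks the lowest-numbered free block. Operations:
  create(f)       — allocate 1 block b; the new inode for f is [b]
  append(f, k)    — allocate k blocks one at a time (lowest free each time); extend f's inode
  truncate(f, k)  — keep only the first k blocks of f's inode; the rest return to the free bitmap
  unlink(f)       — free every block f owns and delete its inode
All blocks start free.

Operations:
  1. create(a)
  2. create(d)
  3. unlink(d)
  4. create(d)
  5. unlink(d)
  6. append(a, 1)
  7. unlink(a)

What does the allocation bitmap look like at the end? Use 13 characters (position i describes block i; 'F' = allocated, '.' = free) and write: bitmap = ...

[1] create(a) — a=0 (map F............)
[2] create(d) — a=0 d=1 (map FF...........)
[3] unlink(d) — a=0 (map F............)
[4] create(d) — a=0 d=1 (map FF...........)
[5] unlink(d) — a=0 (map F............)
[6] append(a, 1) — a=0,1 (map FF...........)
[7] unlink(a) —  (map .............)

bitmap = .............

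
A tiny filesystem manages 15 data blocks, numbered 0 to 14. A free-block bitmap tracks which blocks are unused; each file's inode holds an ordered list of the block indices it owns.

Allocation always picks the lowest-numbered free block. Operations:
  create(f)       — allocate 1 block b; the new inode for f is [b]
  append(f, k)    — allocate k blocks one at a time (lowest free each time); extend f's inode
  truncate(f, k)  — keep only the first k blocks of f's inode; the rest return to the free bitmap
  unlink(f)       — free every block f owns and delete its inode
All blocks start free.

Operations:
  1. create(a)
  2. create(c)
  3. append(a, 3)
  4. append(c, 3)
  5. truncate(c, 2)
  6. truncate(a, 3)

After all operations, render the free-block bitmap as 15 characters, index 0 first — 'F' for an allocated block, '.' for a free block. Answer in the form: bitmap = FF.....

bitmap = FFFF.F.........

  1. create(a)  ⇒  F..............  {a→[0]}
  2. create(c)  ⇒  FF.............  {a→[0]; c→[1]}
  3. append(a, 3)  ⇒  FFFFF..........  {a→[0, 2, 3, 4]; c→[1]}
  4. append(c, 3)  ⇒  FFFFFFFF.......  {a→[0, 2, 3, 4]; c→[1, 5, 6, 7]}
  5. truncate(c, 2)  ⇒  FFFFFF.........  {a→[0, 2, 3, 4]; c→[1, 5]}
  6. truncate(a, 3)  ⇒  FFFF.F.........  {a→[0, 2, 3]; c→[1, 5]}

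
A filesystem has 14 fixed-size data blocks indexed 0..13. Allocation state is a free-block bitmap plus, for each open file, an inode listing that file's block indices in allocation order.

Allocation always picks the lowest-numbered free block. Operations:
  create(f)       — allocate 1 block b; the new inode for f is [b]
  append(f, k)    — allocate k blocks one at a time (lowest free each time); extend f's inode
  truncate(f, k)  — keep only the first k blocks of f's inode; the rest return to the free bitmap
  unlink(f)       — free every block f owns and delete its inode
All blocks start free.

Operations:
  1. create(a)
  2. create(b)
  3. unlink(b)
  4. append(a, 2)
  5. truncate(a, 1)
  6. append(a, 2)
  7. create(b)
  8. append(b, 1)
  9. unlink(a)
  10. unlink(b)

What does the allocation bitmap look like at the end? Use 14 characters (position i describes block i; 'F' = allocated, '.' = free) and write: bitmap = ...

bitmap = ..............

[1] create(a) — a=0 (map F.............)
[2] create(b) — a=0 b=1 (map FF............)
[3] unlink(b) — a=0 (map F.............)
[4] append(a, 2) — a=0,1,2 (map FFF...........)
[5] truncate(a, 1) — a=0 (map F.............)
[6] append(a, 2) — a=0,1,2 (map FFF...........)
[7] create(b) — a=0,1,2 b=3 (map FFFF..........)
[8] append(b, 1) — a=0,1,2 b=3,4 (map FFFFF.........)
[9] unlink(a) — b=3,4 (map ...FF.........)
[10] unlink(b) —  (map ..............)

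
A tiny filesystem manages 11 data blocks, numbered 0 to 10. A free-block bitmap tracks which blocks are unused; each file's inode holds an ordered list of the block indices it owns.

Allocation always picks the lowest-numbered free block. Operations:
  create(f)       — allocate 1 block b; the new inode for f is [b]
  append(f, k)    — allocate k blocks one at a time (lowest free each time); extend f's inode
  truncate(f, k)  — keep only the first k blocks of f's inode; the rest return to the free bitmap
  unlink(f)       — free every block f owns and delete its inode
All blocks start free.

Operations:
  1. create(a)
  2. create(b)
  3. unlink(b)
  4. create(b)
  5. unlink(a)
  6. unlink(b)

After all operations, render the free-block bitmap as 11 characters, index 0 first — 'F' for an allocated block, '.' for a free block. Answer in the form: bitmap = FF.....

create(a): bitmap=F.......... | a=[0]
create(b): bitmap=FF......... | a=[0] b=[1]
unlink(b): bitmap=F.......... | a=[0]
create(b): bitmap=FF......... | a=[0] b=[1]
unlink(a): bitmap=.F......... | b=[1]
unlink(b): bitmap=........... | 

bitmap = ...........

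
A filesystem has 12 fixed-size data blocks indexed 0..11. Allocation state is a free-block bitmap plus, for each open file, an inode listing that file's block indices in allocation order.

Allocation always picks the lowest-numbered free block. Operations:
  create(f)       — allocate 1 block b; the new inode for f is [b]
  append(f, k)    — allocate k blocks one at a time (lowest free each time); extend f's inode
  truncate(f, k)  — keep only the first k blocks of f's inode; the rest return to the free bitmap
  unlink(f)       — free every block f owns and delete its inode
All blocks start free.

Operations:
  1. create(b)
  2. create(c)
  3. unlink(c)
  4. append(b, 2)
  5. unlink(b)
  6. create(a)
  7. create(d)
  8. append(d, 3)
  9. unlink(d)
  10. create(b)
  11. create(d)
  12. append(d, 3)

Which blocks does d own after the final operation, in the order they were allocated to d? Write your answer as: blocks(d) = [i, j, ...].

blocks(d) = [2, 3, 4, 5]

create(b): bitmap=F........... | b=[0]
create(c): bitmap=FF.......... | b=[0] c=[1]
unlink(c): bitmap=F........... | b=[0]
append(b, 2): bitmap=FFF......... | b=[0, 1, 2]
unlink(b): bitmap=............ | 
create(a): bitmap=F........... | a=[0]
create(d): bitmap=FF.......... | a=[0] d=[1]
append(d, 3): bitmap=FFFFF....... | a=[0] d=[1, 2, 3, 4]
unlink(d): bitmap=F........... | a=[0]
create(b): bitmap=FF.......... | a=[0] b=[1]
create(d): bitmap=FFF......... | a=[0] b=[1] d=[2]
append(d, 3): bitmap=FFFFFF...... | a=[0] b=[1] d=[2, 3, 4, 5]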